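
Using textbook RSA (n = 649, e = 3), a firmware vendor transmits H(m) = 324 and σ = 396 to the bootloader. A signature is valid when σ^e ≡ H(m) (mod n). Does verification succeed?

σ^3 mod 649 = 220
220 ≠ 324, so verification fails.

fails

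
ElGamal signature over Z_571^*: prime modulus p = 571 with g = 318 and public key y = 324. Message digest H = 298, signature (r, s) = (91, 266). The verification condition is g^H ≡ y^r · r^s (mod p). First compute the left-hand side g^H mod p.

318^2 = 101124 ≡ 57
318^4 ≡ 57^2 = 3249 ≡ 394
318^8 ≡ 394^2 = 155236 ≡ 495
318^16 ≡ 495^2 = 245025 ≡ 66
318^32 ≡ 66^2 = 4356 ≡ 359
318^64 ≡ 359^2 = 128881 ≡ 406
318^128 ≡ 406^2 = 164836 ≡ 388
318^256 ≡ 388^2 = 150544 ≡ 371
298 = 256 + 32 + 8 + 2, so 318^298 ≡ 371·359·495·57 ≡ 196 (mod 571)

196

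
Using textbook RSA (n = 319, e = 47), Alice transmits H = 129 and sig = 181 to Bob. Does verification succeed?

fails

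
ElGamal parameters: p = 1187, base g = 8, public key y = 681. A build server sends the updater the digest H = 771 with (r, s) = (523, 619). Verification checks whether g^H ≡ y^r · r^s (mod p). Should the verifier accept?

Left side g^H mod p:
8^2 = 64
8^4 ≡ 64^2 = 4096 ≡ 535
8^8 ≡ 535^2 = 286225 ≡ 158
8^16 ≡ 158^2 = 24964 ≡ 37
8^32 ≡ 37^2 = 1369 ≡ 182
8^64 ≡ 182^2 = 33124 ≡ 1075
8^128 ≡ 1075^2 = 1155625 ≡ 674
8^256 ≡ 674^2 = 454276 ≡ 842
8^512 ≡ 842^2 = 708964 ≡ 325
771 = 512 + 256 + 2 + 1, so 8^771 ≡ 325·842·64·8 ≡ 68 (mod 1187)
Right side y^r · r^s mod p:
681^2 = 463761 ≡ 831
681^4 ≡ 831^2 = 690561 ≡ 914
681^8 ≡ 914^2 = 835396 ≡ 935
681^16 ≡ 935^2 = 874225 ≡ 593
681^32 ≡ 593^2 = 351649 ≡ 297
681^64 ≡ 297^2 = 88209 ≡ 371
681^128 ≡ 371^2 = 137641 ≡ 1136
681^256 ≡ 1136^2 = 1290496 ≡ 227
681^512 ≡ 227^2 = 51529 ≡ 488
523 = 512 + 8 + 2 + 1, so 681^523 ≡ 488·935·831·681 ≡ 569 (mod 1187)
523^2 = 273529 ≡ 519
523^4 ≡ 519^2 = 269361 ≡ 1099
523^8 ≡ 1099^2 = 1207801 ≡ 622
523^16 ≡ 622^2 = 386884 ≡ 1109
523^32 ≡ 1109^2 = 1229881 ≡ 149
523^64 ≡ 149^2 = 22201 ≡ 835
523^128 ≡ 835^2 = 697225 ≡ 456
523^256 ≡ 456^2 = 207936 ≡ 211
523^512 ≡ 211^2 = 44521 ≡ 602
619 = 512 + 64 + 32 + 8 + 2 + 1, so 523^619 ≡ 602·835·149·622·519·523 ≡ 1160 (mod 1187)
569·1160 = 660040 ≡ 68 (mod 1187)
68 ≡ 68 (mod 1187), so the signature is genuine.

accept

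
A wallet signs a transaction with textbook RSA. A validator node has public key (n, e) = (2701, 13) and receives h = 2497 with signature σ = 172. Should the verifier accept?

σ^2 ≡ 172^2 = 29584 ≡ 2574
σ^4 ≡ 2574^2 = 6625476 ≡ 2624
σ^8 ≡ 2624^2 = 6885376 ≡ 527
13 = 8 + 4 + 1, so σ^13 ≡ 527·2624·172 ≡ 2497 (mod 2701)
2497 = h, so the signature checks out.

accept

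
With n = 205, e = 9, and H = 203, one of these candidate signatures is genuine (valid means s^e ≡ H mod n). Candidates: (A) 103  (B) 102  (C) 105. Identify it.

Candidate A: Squares mod 205: 103^1≡103, 103^2≡154, 103^4≡141, 103^8≡201; 9 = 8 + 1, so 103^9 ≡ 201·103 ≡ 203 (mod 205)
  → matches H = 203
Candidate B: Squares mod 205: 102^1≡102, 102^2≡154, 102^4≡141, 102^8≡201; 9 = 8 + 1, so 102^9 ≡ 201·102 ≡ 2 (mod 205)
Candidate C: Squares mod 205: 105^1≡105, 105^2≡160, 105^4≡180, 105^8≡10; 9 = 8 + 1, so 105^9 ≡ 10·105 ≡ 25 (mod 205)

A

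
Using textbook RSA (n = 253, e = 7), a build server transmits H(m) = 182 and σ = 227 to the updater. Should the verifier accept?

Squares mod 253: σ^1≡227, σ^2≡170, σ^4≡58
7 = 4 + 2 + 1, so σ^7 ≡ 58·170·227 ≡ 182 (mod 253)
Since 182 equals the digest 182, verification succeeds.

accept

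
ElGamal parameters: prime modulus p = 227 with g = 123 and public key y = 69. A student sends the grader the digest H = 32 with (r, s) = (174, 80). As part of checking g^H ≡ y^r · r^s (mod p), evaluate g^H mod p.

123^2 = 15129 ≡ 147
123^4 ≡ 147^2 = 21609 ≡ 44
123^8 ≡ 44^2 = 1936 ≡ 120
123^16 ≡ 120^2 = 14400 ≡ 99
123^32 ≡ 99^2 = 9801 ≡ 40

40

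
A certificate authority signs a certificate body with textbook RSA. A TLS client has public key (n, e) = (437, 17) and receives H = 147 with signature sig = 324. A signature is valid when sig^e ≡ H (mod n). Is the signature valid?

sig^2 ≡ 324^2 = 104976 ≡ 96
sig^4 ≡ 96^2 = 9216 ≡ 39
sig^8 ≡ 39^2 = 1521 ≡ 210
sig^16 ≡ 210^2 = 44100 ≡ 400
17 = 16 + 1, so sig^17 ≡ 400·324 ≡ 248 (mod 437)
The recovered value 248 does not match the digest 147.

invalid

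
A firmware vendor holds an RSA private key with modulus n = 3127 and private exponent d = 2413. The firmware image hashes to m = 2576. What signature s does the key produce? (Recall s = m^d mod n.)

3023

m^2 ≡ 2576^2 = 6635776 ≡ 282
m^4 ≡ 282^2 = 79524 ≡ 1349
m^8 ≡ 1349^2 = 1819801 ≡ 3014
m^16 ≡ 3014^2 = 9084196 ≡ 261
m^32 ≡ 261^2 = 68121 ≡ 2454
m^64 ≡ 2454^2 = 6022116 ≡ 2641
m^128 ≡ 2641^2 = 6974881 ≡ 1671
m^256 ≡ 1671^2 = 2792241 ≡ 2957
m^512 ≡ 2957^2 = 8743849 ≡ 757
m^1024 ≡ 757^2 = 573049 ≡ 808
m^2048 ≡ 808^2 = 652864 ≡ 2448
2413 = 2048 + 256 + 64 + 32 + 8 + 4 + 1, so m^2413 ≡ 2448·2957·2641·2454·3014·1349·2576 ≡ 3023 (mod 3127)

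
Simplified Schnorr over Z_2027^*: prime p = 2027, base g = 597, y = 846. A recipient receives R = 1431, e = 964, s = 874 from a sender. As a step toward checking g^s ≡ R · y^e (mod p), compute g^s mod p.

597^2 = 356409 ≡ 1684
597^4 ≡ 1684^2 = 2835856 ≡ 83
597^8 ≡ 83^2 = 6889 ≡ 808
597^16 ≡ 808^2 = 652864 ≡ 170
597^32 ≡ 170^2 = 28900 ≡ 522
597^64 ≡ 522^2 = 272484 ≡ 866
597^128 ≡ 866^2 = 749956 ≡ 1993
597^256 ≡ 1993^2 = 3972049 ≡ 1156
597^512 ≡ 1156^2 = 1336336 ≡ 543
874 = 512 + 256 + 64 + 32 + 8 + 2, so 597^874 ≡ 543·1156·866·522·808·1684 ≡ 3 (mod 2027)

3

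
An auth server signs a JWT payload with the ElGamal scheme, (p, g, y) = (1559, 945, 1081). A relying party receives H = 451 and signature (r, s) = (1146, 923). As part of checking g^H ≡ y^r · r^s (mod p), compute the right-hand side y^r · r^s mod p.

1205

1081^2 = 1168561 ≡ 870
1081^4 ≡ 870^2 = 756900 ≡ 785
1081^8 ≡ 785^2 = 616225 ≡ 420
1081^16 ≡ 420^2 = 176400 ≡ 233
1081^32 ≡ 233^2 = 54289 ≡ 1283
1081^64 ≡ 1283^2 = 1646089 ≡ 1344
1081^128 ≡ 1344^2 = 1806336 ≡ 1014
1081^256 ≡ 1014^2 = 1028196 ≡ 815
1081^512 ≡ 815^2 = 664225 ≡ 91
1081^1024 ≡ 91^2 = 8281 ≡ 486
1146 = 1024 + 64 + 32 + 16 + 8 + 2, so 1081^1146 ≡ 486·1344·1283·233·420·870 ≡ 1445 (mod 1559)
1146^2 = 1313316 ≡ 638
1146^4 ≡ 638^2 = 407044 ≡ 145
1146^8 ≡ 145^2 = 21025 ≡ 758
1146^16 ≡ 758^2 = 574564 ≡ 852
1146^32 ≡ 852^2 = 725904 ≡ 969
1146^64 ≡ 969^2 = 938961 ≡ 443
1146^128 ≡ 443^2 = 196249 ≡ 1374
1146^256 ≡ 1374^2 = 1887876 ≡ 1486
1146^512 ≡ 1486^2 = 2208196 ≡ 652
923 = 512 + 256 + 128 + 16 + 8 + 2 + 1, so 1146^923 ≡ 652·1486·1374·852·758·638·1146 ≡ 1398 (mod 1559)
y^r · r^s ≡ 1445·1398 = 2020110 ≡ 1205 (mod 1559)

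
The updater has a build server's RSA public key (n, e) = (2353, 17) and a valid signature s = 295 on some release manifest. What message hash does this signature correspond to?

2317

s^2 ≡ 295^2 = 87025 ≡ 2317
s^4 ≡ 2317^2 = 5368489 ≡ 1296
s^8 ≡ 1296^2 = 1679616 ≡ 1927
s^16 ≡ 1927^2 = 3713329 ≡ 295
17 = 16 + 1, so s^17 ≡ 295·295 ≡ 2317 (mod 2353)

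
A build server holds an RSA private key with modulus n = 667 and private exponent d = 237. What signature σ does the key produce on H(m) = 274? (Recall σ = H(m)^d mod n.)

Squares mod 667: (H(m))^1≡274, (H(m))^2≡372, (H(m))^4≡315, (H(m))^8≡509, (H(m))^16≡285, (H(m))^32≡518, (H(m))^64≡190, (H(m))^128≡82
237 = 128 + 64 + 32 + 8 + 4 + 1, so (H(m))^237 ≡ 82·190·518·509·315·274 ≡ 212 (mod 667)

212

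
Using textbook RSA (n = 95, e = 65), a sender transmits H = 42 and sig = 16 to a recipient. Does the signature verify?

sig^2 ≡ 16^2 = 256 ≡ 66
sig^4 ≡ 66^2 = 4356 ≡ 81
sig^8 ≡ 81^2 = 6561 ≡ 6
sig^16 ≡ 6^2 = 36
sig^32 ≡ 36^2 = 1296 ≡ 61
sig^64 ≡ 61^2 = 3721 ≡ 16
65 = 64 + 1, so sig^65 ≡ 16·16 ≡ 66 (mod 95)
66 ≠ 42, so verification fails.

does not verify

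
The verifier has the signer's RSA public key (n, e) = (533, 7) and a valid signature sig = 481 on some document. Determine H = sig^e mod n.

416

sig^2 ≡ 481^2 = 231361 ≡ 39
sig^4 ≡ 39^2 = 1521 ≡ 455
7 = 4 + 2 + 1, so sig^7 ≡ 455·39·481 ≡ 416 (mod 533)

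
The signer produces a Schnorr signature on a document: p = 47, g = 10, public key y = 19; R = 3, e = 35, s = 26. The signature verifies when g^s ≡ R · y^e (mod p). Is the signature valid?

invalid

g^s mod p:
10^2 = 100 ≡ 6
10^4 ≡ 6^2 = 36
10^8 ≡ 36^2 = 1296 ≡ 27
10^16 ≡ 27^2 = 729 ≡ 24
26 = 16 + 8 + 2, so 10^26 ≡ 24·27·6 ≡ 34 (mod 47)
R · y^e mod p:
19^2 = 361 ≡ 32
19^4 ≡ 32^2 = 1024 ≡ 37
19^8 ≡ 37^2 = 1369 ≡ 6
19^16 ≡ 6^2 = 36
19^32 ≡ 36^2 = 1296 ≡ 27
35 = 32 + 2 + 1, so 19^35 ≡ 27·32·19 ≡ 13 (mod 47)
3·13 = 39 ≡ 39 (mod 47)
34 ≠ 39; the check fails.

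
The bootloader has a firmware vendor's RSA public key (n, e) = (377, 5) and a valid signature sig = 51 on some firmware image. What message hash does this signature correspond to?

Squares mod 377: sig^1≡51, sig^2≡339, sig^4≡313
5 = 4 + 1, so sig^5 ≡ 313·51 ≡ 129 (mod 377)

129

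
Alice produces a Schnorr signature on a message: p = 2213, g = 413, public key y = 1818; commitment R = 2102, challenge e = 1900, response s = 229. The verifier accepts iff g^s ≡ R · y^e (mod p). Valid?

yes

g^s mod p:
413^2 = 170569 ≡ 168
413^4 ≡ 168^2 = 28224 ≡ 1668
413^8 ≡ 1668^2 = 2782224 ≡ 483
413^16 ≡ 483^2 = 233289 ≡ 924
413^32 ≡ 924^2 = 853776 ≡ 1771
413^64 ≡ 1771^2 = 3136441 ≡ 620
413^128 ≡ 620^2 = 384400 ≡ 1551
229 = 128 + 64 + 32 + 4 + 1, so 413^229 ≡ 1551·620·1771·1668·413 ≡ 279 (mod 2213)
R · y^e mod p:
1818^2 = 3305124 ≡ 1115
1818^4 ≡ 1115^2 = 1243225 ≡ 1732
1818^8 ≡ 1732^2 = 2999824 ≡ 1209
1818^16 ≡ 1209^2 = 1461681 ≡ 1101
1818^32 ≡ 1101^2 = 1212201 ≡ 1690
1818^64 ≡ 1690^2 = 2856100 ≡ 1330
1818^128 ≡ 1330^2 = 1768900 ≡ 713
1818^256 ≡ 713^2 = 508369 ≡ 1592
1818^512 ≡ 1592^2 = 2534464 ≡ 579
1818^1024 ≡ 579^2 = 335241 ≡ 1078
1900 = 1024 + 512 + 256 + 64 + 32 + 8 + 4, so 1818^1900 ≡ 1078·579·1592·1330·1690·1209·1732 ≡ 1732 (mod 2213)
2102·1732 = 3640664 ≡ 279 (mod 2213)
279 ≡ 279 (mod 2213); signature holds.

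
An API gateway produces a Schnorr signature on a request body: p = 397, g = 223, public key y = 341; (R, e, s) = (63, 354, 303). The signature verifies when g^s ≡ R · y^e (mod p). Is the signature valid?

valid

g^s mod p:
Squares mod 397: 223^1≡223, 223^2≡104, 223^4≡97, 223^8≡278, 223^16≡266, 223^32≡90, 223^64≡160, 223^128≡192, 223^256≡340
303 = 256 + 32 + 8 + 4 + 2 + 1, so 223^303 ≡ 340·90·278·97·104·223 ≡ 53 (mod 397)
R · y^e mod p:
Squares mod 397: 341^1≡341, 341^2≡357, 341^4≡12, 341^8≡144, 341^16≡92, 341^32≡127, 341^64≡249, 341^128≡69, 341^256≡394
354 = 256 + 64 + 32 + 2, so 341^354 ≡ 394·249·127·357 ≡ 234 (mod 397)
63·234 = 14742 ≡ 53 (mod 397)
53 ≡ 53 (mod 397); signature holds.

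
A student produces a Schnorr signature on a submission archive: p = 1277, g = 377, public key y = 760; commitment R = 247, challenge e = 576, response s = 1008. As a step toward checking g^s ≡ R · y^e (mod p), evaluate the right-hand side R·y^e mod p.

1256

760^2 = 577600 ≡ 396
760^4 ≡ 396^2 = 156816 ≡ 1022
760^8 ≡ 1022^2 = 1044484 ≡ 1175
760^16 ≡ 1175^2 = 1380625 ≡ 188
760^32 ≡ 188^2 = 35344 ≡ 865
760^64 ≡ 865^2 = 748225 ≡ 1180
760^128 ≡ 1180^2 = 1392400 ≡ 470
760^256 ≡ 470^2 = 220900 ≡ 1256
760^512 ≡ 1256^2 = 1577536 ≡ 441
576 = 512 + 64, so 760^576 ≡ 441·1180 ≡ 641 (mod 1277)
R · y^e ≡ 247·641 = 158327 ≡ 1256 (mod 1277)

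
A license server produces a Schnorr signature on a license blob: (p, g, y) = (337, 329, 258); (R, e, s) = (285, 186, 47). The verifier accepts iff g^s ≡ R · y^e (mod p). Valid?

no

g^s mod p:
329^2 = 108241 ≡ 64
329^4 ≡ 64^2 = 4096 ≡ 52
329^8 ≡ 52^2 = 2704 ≡ 8
329^16 ≡ 8^2 = 64
329^32 ≡ 64^2 = 4096 ≡ 52
47 = 32 + 8 + 4 + 2 + 1, so 329^47 ≡ 52·8·52·64·329 ≡ 258 (mod 337)
R · y^e mod p:
258^2 = 66564 ≡ 175
258^4 ≡ 175^2 = 30625 ≡ 295
258^8 ≡ 295^2 = 87025 ≡ 79
258^16 ≡ 79^2 = 6241 ≡ 175
258^32 ≡ 175^2 = 30625 ≡ 295
258^64 ≡ 295^2 = 87025 ≡ 79
258^128 ≡ 79^2 = 6241 ≡ 175
186 = 128 + 32 + 16 + 8 + 2, so 258^186 ≡ 175·295·175·79·175 ≡ 295 (mod 337)
285·295 = 84075 ≡ 162 (mod 337)
258 ≠ 162; the check fails.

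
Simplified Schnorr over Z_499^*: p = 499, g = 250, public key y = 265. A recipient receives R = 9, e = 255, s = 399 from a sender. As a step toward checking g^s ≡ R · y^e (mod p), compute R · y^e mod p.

265^255 mod 499 = 425
R · y^e ≡ 9·425 = 3825 ≡ 332 (mod 499)

332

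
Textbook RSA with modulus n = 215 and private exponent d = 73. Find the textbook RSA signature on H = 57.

H^2 ≡ 57^2 = 3249 ≡ 24
H^4 ≡ 24^2 = 576 ≡ 146
H^8 ≡ 146^2 = 21316 ≡ 31
H^16 ≡ 31^2 = 961 ≡ 101
H^32 ≡ 101^2 = 10201 ≡ 96
H^64 ≡ 96^2 = 9216 ≡ 186
73 = 64 + 8 + 1, so H^73 ≡ 186·31·57 ≡ 142 (mod 215)

142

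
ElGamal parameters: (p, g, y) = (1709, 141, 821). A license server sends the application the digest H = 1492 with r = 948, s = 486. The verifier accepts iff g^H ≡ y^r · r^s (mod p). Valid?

no

Left side g^H mod p:
141^2 = 19881 ≡ 1082
141^4 ≡ 1082^2 = 1170724 ≡ 59
141^8 ≡ 59^2 = 3481 ≡ 63
141^16 ≡ 63^2 = 3969 ≡ 551
141^32 ≡ 551^2 = 303601 ≡ 1108
141^64 ≡ 1108^2 = 1227664 ≡ 602
141^128 ≡ 602^2 = 362404 ≡ 96
141^256 ≡ 96^2 = 9216 ≡ 671
141^512 ≡ 671^2 = 450241 ≡ 774
141^1024 ≡ 774^2 = 599076 ≡ 926
1492 = 1024 + 256 + 128 + 64 + 16 + 4, so 141^1492 ≡ 926·671·96·602·551·59 ≡ 1296 (mod 1709)
Right side y^r · r^s mod p:
821^2 = 674041 ≡ 695
821^4 ≡ 695^2 = 483025 ≡ 1087
821^8 ≡ 1087^2 = 1181569 ≡ 650
821^16 ≡ 650^2 = 422500 ≡ 377
821^32 ≡ 377^2 = 142129 ≡ 282
821^64 ≡ 282^2 = 79524 ≡ 910
821^128 ≡ 910^2 = 828100 ≡ 944
821^256 ≡ 944^2 = 891136 ≡ 747
821^512 ≡ 747^2 = 558009 ≡ 875
948 = 512 + 256 + 128 + 32 + 16 + 4, so 821^948 ≡ 875·747·944·282·377·1087 ≡ 1193 (mod 1709)
948^2 = 898704 ≡ 1479
948^4 ≡ 1479^2 = 2187441 ≡ 1630
948^8 ≡ 1630^2 = 2656900 ≡ 1114
948^16 ≡ 1114^2 = 1240996 ≡ 262
948^32 ≡ 262^2 = 68644 ≡ 284
948^64 ≡ 284^2 = 80656 ≡ 333
948^128 ≡ 333^2 = 110889 ≡ 1513
948^256 ≡ 1513^2 = 2289169 ≡ 818
486 = 256 + 128 + 64 + 32 + 4 + 2, so 948^486 ≡ 818·1513·333·284·1630·1479 ≡ 1203 (mod 1709)
1193·1203 = 1435179 ≡ 1328 (mod 1709)
1296 ≠ 1328, so verification fails.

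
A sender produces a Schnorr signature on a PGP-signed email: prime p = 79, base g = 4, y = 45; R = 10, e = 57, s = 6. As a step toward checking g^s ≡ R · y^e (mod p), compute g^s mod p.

4^2 = 16
4^4 ≡ 16^2 = 256 ≡ 19
6 = 4 + 2, so 4^6 ≡ 19·16 ≡ 67 (mod 79)

67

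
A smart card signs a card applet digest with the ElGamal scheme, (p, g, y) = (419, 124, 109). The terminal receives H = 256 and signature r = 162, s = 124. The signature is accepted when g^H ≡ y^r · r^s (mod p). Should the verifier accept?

accept

Left side g^H mod p:
124^2 = 15376 ≡ 292
124^4 ≡ 292^2 = 85264 ≡ 207
124^8 ≡ 207^2 = 42849 ≡ 111
124^16 ≡ 111^2 = 12321 ≡ 170
124^32 ≡ 170^2 = 28900 ≡ 408
124^64 ≡ 408^2 = 166464 ≡ 121
124^128 ≡ 121^2 = 14641 ≡ 395
124^256 ≡ 395^2 = 156025 ≡ 157
Right side y^r · r^s mod p:
109^2 = 11881 ≡ 149
109^4 ≡ 149^2 = 22201 ≡ 413
109^8 ≡ 413^2 = 170569 ≡ 36
109^16 ≡ 36^2 = 1296 ≡ 39
109^32 ≡ 39^2 = 1521 ≡ 264
109^64 ≡ 264^2 = 69696 ≡ 142
109^128 ≡ 142^2 = 20164 ≡ 52
162 = 128 + 32 + 2, so 109^162 ≡ 52·264·149 ≡ 333 (mod 419)
162^2 = 26244 ≡ 266
162^4 ≡ 266^2 = 70756 ≡ 364
162^8 ≡ 364^2 = 132496 ≡ 92
162^16 ≡ 92^2 = 8464 ≡ 84
162^32 ≡ 84^2 = 7056 ≡ 352
162^64 ≡ 352^2 = 123904 ≡ 299
124 = 64 + 32 + 16 + 8 + 4, so 162^124 ≡ 299·352·84·92·364 ≡ 81 (mod 419)
333·81 = 26973 ≡ 157 (mod 419)
157 ≡ 157 (mod 419), so the signature is genuine.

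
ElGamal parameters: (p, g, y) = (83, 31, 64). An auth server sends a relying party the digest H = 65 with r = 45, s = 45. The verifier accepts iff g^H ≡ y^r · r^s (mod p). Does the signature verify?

does not verify

Left side g^H mod p:
31^2 = 961 ≡ 48
31^4 ≡ 48^2 = 2304 ≡ 63
31^8 ≡ 63^2 = 3969 ≡ 68
31^16 ≡ 68^2 = 4624 ≡ 59
31^32 ≡ 59^2 = 3481 ≡ 78
31^64 ≡ 78^2 = 6084 ≡ 25
65 = 64 + 1, so 31^65 ≡ 25·31 ≡ 28 (mod 83)
Right side y^r · r^s mod p:
64^2 = 4096 ≡ 29
64^4 ≡ 29^2 = 841 ≡ 11
64^8 ≡ 11^2 = 121 ≡ 38
64^16 ≡ 38^2 = 1444 ≡ 33
64^32 ≡ 33^2 = 1089 ≡ 10
45 = 32 + 8 + 4 + 1, so 64^45 ≡ 10·38·11·64 ≡ 11 (mod 83)
45^2 = 2025 ≡ 33
45^4 ≡ 33^2 = 1089 ≡ 10
45^8 ≡ 10^2 = 100 ≡ 17
45^16 ≡ 17^2 = 289 ≡ 40
45^32 ≡ 40^2 = 1600 ≡ 23
45 = 32 + 8 + 4 + 1, so 45^45 ≡ 23·17·10·45 ≡ 73 (mod 83)
11·73 = 803 ≡ 56 (mod 83)
28 ≠ 56, so verification fails.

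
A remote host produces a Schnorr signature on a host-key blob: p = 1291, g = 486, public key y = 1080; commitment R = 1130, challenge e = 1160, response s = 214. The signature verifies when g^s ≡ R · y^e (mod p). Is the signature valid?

g^s mod p:
486^2 = 236196 ≡ 1234
486^4 ≡ 1234^2 = 1522756 ≡ 667
486^8 ≡ 667^2 = 444889 ≡ 785
486^16 ≡ 785^2 = 616225 ≡ 418
486^32 ≡ 418^2 = 174724 ≡ 439
486^64 ≡ 439^2 = 192721 ≡ 362
486^128 ≡ 362^2 = 131044 ≡ 653
214 = 128 + 64 + 16 + 4 + 2, so 486^214 ≡ 653·362·418·667·1234 ≡ 787 (mod 1291)
R · y^e mod p:
1080^2 = 1166400 ≡ 627
1080^4 ≡ 627^2 = 393129 ≡ 665
1080^8 ≡ 665^2 = 442225 ≡ 703
1080^16 ≡ 703^2 = 494209 ≡ 1047
1080^32 ≡ 1047^2 = 1096209 ≡ 150
1080^64 ≡ 150^2 = 22500 ≡ 553
1080^128 ≡ 553^2 = 305809 ≡ 1133
1080^256 ≡ 1133^2 = 1283689 ≡ 435
1080^512 ≡ 435^2 = 189225 ≡ 739
1080^1024 ≡ 739^2 = 546121 ≡ 28
1160 = 1024 + 128 + 8, so 1080^1160 ≡ 28·1133·703 ≡ 1238 (mod 1291)
1130·1238 = 1398940 ≡ 787 (mod 1291)
787 ≡ 787 (mod 1291); signature holds.

valid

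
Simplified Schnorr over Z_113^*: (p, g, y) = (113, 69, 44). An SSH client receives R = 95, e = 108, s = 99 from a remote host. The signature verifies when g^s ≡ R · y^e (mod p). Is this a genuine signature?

genuine

g^s mod p:
69^99 mod 113 = 18
R · y^e mod p:
44^108 mod 113 = 112
95·112 = 10640 ≡ 18 (mod 113)
18 ≡ 18 (mod 113); signature holds.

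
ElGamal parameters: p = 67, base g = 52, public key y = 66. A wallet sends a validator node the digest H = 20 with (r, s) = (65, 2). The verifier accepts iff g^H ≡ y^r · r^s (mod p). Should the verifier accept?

reject

Left side g^H mod p:
Squares mod 67: 52^1≡52, 52^2≡24, 52^4≡40, 52^8≡59, 52^16≡64
20 = 16 + 4, so 52^20 ≡ 64·40 ≡ 14 (mod 67)
Right side y^r · r^s mod p:
Squares mod 67: 66^1≡66, 66^2≡1, 66^4≡1, 66^8≡1, 66^16≡1, 66^32≡1, 66^64≡1
65 = 64 + 1, so 66^65 ≡ 1·66 ≡ 66 (mod 67)
Squares mod 67: 65^1≡65, 65^2≡4
65^2 ≡ 4 (mod 67)
66·4 = 264 ≡ 63 (mod 67)
14 ≠ 63, so verification fails.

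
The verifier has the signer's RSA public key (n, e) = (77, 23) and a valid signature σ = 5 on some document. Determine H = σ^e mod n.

59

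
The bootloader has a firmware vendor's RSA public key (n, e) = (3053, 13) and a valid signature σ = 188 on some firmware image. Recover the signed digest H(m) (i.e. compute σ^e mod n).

1841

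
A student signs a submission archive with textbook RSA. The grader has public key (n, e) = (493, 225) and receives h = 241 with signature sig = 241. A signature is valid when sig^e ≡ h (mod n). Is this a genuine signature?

genuine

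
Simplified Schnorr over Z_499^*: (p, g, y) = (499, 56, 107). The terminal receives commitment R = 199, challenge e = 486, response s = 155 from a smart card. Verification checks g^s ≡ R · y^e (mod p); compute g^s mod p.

56^2 = 3136 ≡ 142
56^4 ≡ 142^2 = 20164 ≡ 204
56^8 ≡ 204^2 = 41616 ≡ 199
56^16 ≡ 199^2 = 39601 ≡ 180
56^32 ≡ 180^2 = 32400 ≡ 464
56^64 ≡ 464^2 = 215296 ≡ 227
56^128 ≡ 227^2 = 51529 ≡ 132
155 = 128 + 16 + 8 + 2 + 1, so 56^155 ≡ 132·180·199·142·56 ≡ 106 (mod 499)

106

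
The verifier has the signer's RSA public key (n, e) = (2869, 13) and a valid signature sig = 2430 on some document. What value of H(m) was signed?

sig^13 mod 2869 = 700

700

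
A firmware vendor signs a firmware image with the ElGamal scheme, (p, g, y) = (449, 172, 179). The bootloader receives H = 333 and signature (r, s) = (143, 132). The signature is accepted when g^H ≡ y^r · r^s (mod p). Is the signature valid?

invalid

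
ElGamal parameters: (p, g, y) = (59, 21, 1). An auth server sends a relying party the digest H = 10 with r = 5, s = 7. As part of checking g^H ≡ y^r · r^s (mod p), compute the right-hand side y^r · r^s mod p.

1^2 = 1
1^4 ≡ 1^2 = 1
5 = 4 + 1, so 1^5 ≡ 1·1 ≡ 1 (mod 59)
5^2 = 25
5^4 ≡ 25^2 = 625 ≡ 35
7 = 4 + 2 + 1, so 5^7 ≡ 35·25·5 ≡ 9 (mod 59)
y^r · r^s ≡ 1·9 = 9 ≡ 9 (mod 59)

9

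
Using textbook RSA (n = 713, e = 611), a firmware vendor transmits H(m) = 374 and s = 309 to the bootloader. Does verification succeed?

fails

s^2 ≡ 309^2 = 95481 ≡ 652
s^4 ≡ 652^2 = 425104 ≡ 156
s^8 ≡ 156^2 = 24336 ≡ 94
s^16 ≡ 94^2 = 8836 ≡ 280
s^32 ≡ 280^2 = 78400 ≡ 683
s^64 ≡ 683^2 = 466489 ≡ 187
s^128 ≡ 187^2 = 34969 ≡ 32
s^256 ≡ 32^2 = 1024 ≡ 311
s^512 ≡ 311^2 = 96721 ≡ 466
611 = 512 + 64 + 32 + 2 + 1, so s^611 ≡ 466·187·683·652·309 ≡ 247 (mod 713)
247 ≠ 374, so verification fails.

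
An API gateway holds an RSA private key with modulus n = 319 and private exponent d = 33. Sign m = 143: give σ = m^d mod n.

m^33 mod 319 = 55

55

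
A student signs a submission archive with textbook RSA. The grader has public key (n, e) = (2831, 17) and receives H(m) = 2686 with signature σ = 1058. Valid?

Squares mod 2831: σ^1≡1058, σ^2≡1119, σ^4≡859, σ^8≡1821, σ^16≡940
17 = 16 + 1, so σ^17 ≡ 940·1058 ≡ 839 (mod 2831)
839 ≠ 2686, so verification fails.

no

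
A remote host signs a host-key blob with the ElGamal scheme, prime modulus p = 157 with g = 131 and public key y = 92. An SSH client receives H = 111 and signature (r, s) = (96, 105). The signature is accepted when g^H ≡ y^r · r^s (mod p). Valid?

Left side g^H mod p:
131^111 mod 157 = 128
Right side y^r · r^s mod p:
92^96 mod 157 = 16
96^105 mod 157 = 8
16·8 = 128 ≡ 128 (mod 157)
128 ≡ 128 (mod 157), so the signature is genuine.

yes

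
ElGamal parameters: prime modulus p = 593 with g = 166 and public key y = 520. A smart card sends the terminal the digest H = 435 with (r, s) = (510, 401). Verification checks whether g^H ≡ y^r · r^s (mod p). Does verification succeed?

fails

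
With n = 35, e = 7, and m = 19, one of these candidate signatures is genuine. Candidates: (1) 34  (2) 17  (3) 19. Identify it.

Candidate 1: Squares mod 35: 34^1≡34, 34^2≡1, 34^4≡1; 7 = 4 + 2 + 1, so 34^7 ≡ 1·1·34 ≡ 34 (mod 35)
Candidate 2: Squares mod 35: 17^1≡17, 17^2≡9, 17^4≡11; 7 = 4 + 2 + 1, so 17^7 ≡ 11·9·17 ≡ 3 (mod 35)
Candidate 3: Squares mod 35: 19^1≡19, 19^2≡11, 19^4≡16; 7 = 4 + 2 + 1, so 19^7 ≡ 16·11·19 ≡ 19 (mod 35)
  → matches m = 19

3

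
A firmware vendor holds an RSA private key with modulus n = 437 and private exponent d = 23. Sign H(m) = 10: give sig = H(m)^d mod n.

79

(H(m))^2 ≡ 10^2 = 100
(H(m))^4 ≡ 100^2 = 10000 ≡ 386
(H(m))^8 ≡ 386^2 = 148996 ≡ 416
(H(m))^16 ≡ 416^2 = 173056 ≡ 4
23 = 16 + 4 + 2 + 1, so (H(m))^23 ≡ 4·386·100·10 ≡ 79 (mod 437)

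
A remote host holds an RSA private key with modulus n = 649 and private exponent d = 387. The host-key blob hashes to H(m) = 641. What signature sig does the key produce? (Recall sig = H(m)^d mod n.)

(H(m))^387 mod 649 = 647

647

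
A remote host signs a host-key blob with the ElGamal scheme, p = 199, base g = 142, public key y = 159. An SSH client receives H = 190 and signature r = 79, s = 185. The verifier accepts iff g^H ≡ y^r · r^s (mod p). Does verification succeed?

fails

Left side g^H mod p:
142^190 mod 199 = 169
Right side y^r · r^s mod p:
159^79 mod 199 = 147
79^185 mod 199 = 66
147·66 = 9702 ≡ 150 (mod 199)
169 ≠ 150, so verification fails.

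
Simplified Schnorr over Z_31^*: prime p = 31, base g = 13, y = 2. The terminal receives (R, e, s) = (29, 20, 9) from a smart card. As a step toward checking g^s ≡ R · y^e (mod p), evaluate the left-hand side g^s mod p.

29

13^2 = 169 ≡ 14
13^4 ≡ 14^2 = 196 ≡ 10
13^8 ≡ 10^2 = 100 ≡ 7
9 = 8 + 1, so 13^9 ≡ 7·13 ≡ 29 (mod 31)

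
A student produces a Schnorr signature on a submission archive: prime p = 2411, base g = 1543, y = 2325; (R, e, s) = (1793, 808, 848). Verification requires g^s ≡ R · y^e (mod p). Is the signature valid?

invalid

g^s mod p:
1543^2 = 2380849 ≡ 1192
1543^4 ≡ 1192^2 = 1420864 ≡ 785
1543^8 ≡ 785^2 = 616225 ≡ 1420
1543^16 ≡ 1420^2 = 2016400 ≡ 804
1543^32 ≡ 804^2 = 646416 ≡ 268
1543^64 ≡ 268^2 = 71824 ≡ 1905
1543^128 ≡ 1905^2 = 3629025 ≡ 470
1543^256 ≡ 470^2 = 220900 ≡ 1499
1543^512 ≡ 1499^2 = 2247001 ≡ 2360
848 = 512 + 256 + 64 + 16, so 1543^848 ≡ 2360·1499·1905·804 ≡ 370 (mod 2411)
R · y^e mod p:
2325^2 = 5405625 ≡ 163
2325^4 ≡ 163^2 = 26569 ≡ 48
2325^8 ≡ 48^2 = 2304
2325^16 ≡ 2304^2 = 5308416 ≡ 1805
2325^32 ≡ 1805^2 = 3258025 ≡ 764
2325^64 ≡ 764^2 = 583696 ≡ 234
2325^128 ≡ 234^2 = 54756 ≡ 1714
2325^256 ≡ 1714^2 = 2937796 ≡ 1198
2325^512 ≡ 1198^2 = 1435204 ≡ 659
808 = 512 + 256 + 32 + 8, so 2325^808 ≡ 659·1198·764·2304 ≡ 1699 (mod 2411)
1793·1699 = 3046307 ≡ 1214 (mod 2411)
370 ≠ 1214; the check fails.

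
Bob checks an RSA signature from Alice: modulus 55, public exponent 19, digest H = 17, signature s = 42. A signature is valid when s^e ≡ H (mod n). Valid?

no

s^2 ≡ 42^2 = 1764 ≡ 4
s^4 ≡ 4^2 = 16
s^8 ≡ 16^2 = 256 ≡ 36
s^16 ≡ 36^2 = 1296 ≡ 31
19 = 16 + 2 + 1, so s^19 ≡ 31·4·42 ≡ 38 (mod 55)
The recovered value 38 does not match the digest 17.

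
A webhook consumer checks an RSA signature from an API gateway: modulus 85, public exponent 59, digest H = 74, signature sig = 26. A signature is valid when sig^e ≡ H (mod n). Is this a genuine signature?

forged

Squares mod 85: sig^1≡26, sig^2≡81, sig^4≡16, sig^8≡1, sig^16≡1, sig^32≡1
59 = 32 + 16 + 8 + 2 + 1, so sig^59 ≡ 1·1·1·81·26 ≡ 66 (mod 85)
The recovered value 66 does not match the digest 74.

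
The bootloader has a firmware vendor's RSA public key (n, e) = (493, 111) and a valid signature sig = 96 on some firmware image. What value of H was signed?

303

sig^2 ≡ 96^2 = 9216 ≡ 342
sig^4 ≡ 342^2 = 116964 ≡ 123
sig^8 ≡ 123^2 = 15129 ≡ 339
sig^16 ≡ 339^2 = 114921 ≡ 52
sig^32 ≡ 52^2 = 2704 ≡ 239
sig^64 ≡ 239^2 = 57121 ≡ 426
111 = 64 + 32 + 8 + 4 + 2 + 1, so sig^111 ≡ 426·239·339·123·342·96 ≡ 303 (mod 493)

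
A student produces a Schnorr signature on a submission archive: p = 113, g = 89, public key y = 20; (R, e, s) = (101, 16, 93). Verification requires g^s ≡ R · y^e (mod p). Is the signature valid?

g^s mod p:
89^93 mod 113 = 12
R · y^e mod p:
20^16 mod 113 = 28
101·28 = 2828 ≡ 3 (mod 113)
12 ≠ 3; the check fails.

invalid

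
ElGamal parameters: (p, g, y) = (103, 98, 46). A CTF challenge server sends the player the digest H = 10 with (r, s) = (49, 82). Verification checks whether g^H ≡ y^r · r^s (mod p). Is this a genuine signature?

genuine

Left side g^H mod p:
98^10 mod 103 = 92
Right side y^r · r^s mod p:
46^49 mod 103 = 46
49^82 mod 103 = 2
46·2 = 92 ≡ 92 (mod 103)
92 ≡ 92 (mod 103), so the signature is genuine.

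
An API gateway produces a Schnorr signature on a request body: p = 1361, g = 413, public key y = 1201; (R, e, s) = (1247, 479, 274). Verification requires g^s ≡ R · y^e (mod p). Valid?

g^s mod p:
413^2 = 170569 ≡ 444
413^4 ≡ 444^2 = 197136 ≡ 1152
413^8 ≡ 1152^2 = 1327104 ≡ 129
413^16 ≡ 129^2 = 16641 ≡ 309
413^32 ≡ 309^2 = 95481 ≡ 211
413^64 ≡ 211^2 = 44521 ≡ 969
413^128 ≡ 969^2 = 938961 ≡ 1232
413^256 ≡ 1232^2 = 1517824 ≡ 309
274 = 256 + 16 + 2, so 413^274 ≡ 309·309·444 ≡ 1136 (mod 1361)
R · y^e mod p:
1201^2 = 1442401 ≡ 1102
1201^4 ≡ 1102^2 = 1214404 ≡ 392
1201^8 ≡ 392^2 = 153664 ≡ 1232
1201^16 ≡ 1232^2 = 1517824 ≡ 309
1201^32 ≡ 309^2 = 95481 ≡ 211
1201^64 ≡ 211^2 = 44521 ≡ 969
1201^128 ≡ 969^2 = 938961 ≡ 1232
1201^256 ≡ 1232^2 = 1517824 ≡ 309
479 = 256 + 128 + 64 + 16 + 8 + 4 + 2 + 1, so 1201^479 ≡ 309·1232·969·309·1232·392·1102·1201 ≡ 689 (mod 1361)
1247·689 = 859183 ≡ 392 (mod 1361)
1136 ≠ 392; the check fails.

no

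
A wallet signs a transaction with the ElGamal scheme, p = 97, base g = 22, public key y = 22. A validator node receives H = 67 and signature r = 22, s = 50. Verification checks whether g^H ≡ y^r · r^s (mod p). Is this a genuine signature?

Left side g^H mod p:
22^2 = 484 ≡ 96
22^4 ≡ 96^2 = 9216 ≡ 1
22^8 ≡ 1^2 = 1
22^16 ≡ 1^2 = 1
22^32 ≡ 1^2 = 1
22^64 ≡ 1^2 = 1
67 = 64 + 2 + 1, so 22^67 ≡ 1·96·22 ≡ 75 (mod 97)
Right side y^r · r^s mod p:
22^2 = 484 ≡ 96
22^4 ≡ 96^2 = 9216 ≡ 1
22^8 ≡ 1^2 = 1
22^16 ≡ 1^2 = 1
22 = 16 + 4 + 2, so 22^22 ≡ 1·1·96 ≡ 96 (mod 97)
22^2 = 484 ≡ 96
22^4 ≡ 96^2 = 9216 ≡ 1
22^8 ≡ 1^2 = 1
22^16 ≡ 1^2 = 1
22^32 ≡ 1^2 = 1
50 = 32 + 16 + 2, so 22^50 ≡ 1·1·96 ≡ 96 (mod 97)
96·96 = 9216 ≡ 1 (mod 97)
75 ≠ 1, so verification fails.

forged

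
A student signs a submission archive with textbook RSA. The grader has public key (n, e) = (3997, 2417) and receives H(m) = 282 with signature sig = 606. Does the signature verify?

verifies

sig^2 ≡ 606^2 = 367236 ≡ 3509
sig^4 ≡ 3509^2 = 12313081 ≡ 2321
sig^8 ≡ 2321^2 = 5387041 ≡ 3082
sig^16 ≡ 3082^2 = 9498724 ≡ 1852
sig^32 ≡ 1852^2 = 3429904 ≡ 478
sig^64 ≡ 478^2 = 228484 ≡ 655
sig^128 ≡ 655^2 = 429025 ≡ 1346
sig^256 ≡ 1346^2 = 1811716 ≡ 1075
sig^512 ≡ 1075^2 = 1155625 ≡ 492
sig^1024 ≡ 492^2 = 242064 ≡ 2244
sig^2048 ≡ 2244^2 = 5035536 ≡ 3313
2417 = 2048 + 256 + 64 + 32 + 16 + 1, so sig^2417 ≡ 3313·1075·655·478·1852·606 ≡ 282 (mod 3997)
sig^2417 mod 3997 = 282 matches H(m).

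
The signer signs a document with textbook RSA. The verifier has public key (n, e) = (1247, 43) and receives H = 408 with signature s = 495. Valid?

no

Squares mod 1247: s^1≡495, s^2≡613, s^4≡422, s^8≡1010, s^16≡54, s^32≡422
43 = 32 + 8 + 2 + 1, so s^43 ≡ 422·1010·613·495 ≡ 839 (mod 1247)
The recovered value 839 does not match the digest 408.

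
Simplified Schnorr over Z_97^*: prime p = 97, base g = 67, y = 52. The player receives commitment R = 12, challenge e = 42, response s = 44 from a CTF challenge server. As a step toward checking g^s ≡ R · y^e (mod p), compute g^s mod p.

64

67^2 = 4489 ≡ 27
67^4 ≡ 27^2 = 729 ≡ 50
67^8 ≡ 50^2 = 2500 ≡ 75
67^16 ≡ 75^2 = 5625 ≡ 96
67^32 ≡ 96^2 = 9216 ≡ 1
44 = 32 + 8 + 4, so 67^44 ≡ 1·75·50 ≡ 64 (mod 97)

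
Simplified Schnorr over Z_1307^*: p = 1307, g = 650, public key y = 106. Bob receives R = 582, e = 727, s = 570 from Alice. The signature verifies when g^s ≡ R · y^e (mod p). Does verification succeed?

g^s mod p:
650^570 mod 1307 = 157
R · y^e mod p:
106^727 mod 1307 = 272
582·272 = 158304 ≡ 157 (mod 1307)
157 ≡ 157 (mod 1307); signature holds.

passes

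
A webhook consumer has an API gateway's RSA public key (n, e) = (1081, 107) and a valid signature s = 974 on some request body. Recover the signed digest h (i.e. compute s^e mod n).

s^107 mod 1081 = 625

625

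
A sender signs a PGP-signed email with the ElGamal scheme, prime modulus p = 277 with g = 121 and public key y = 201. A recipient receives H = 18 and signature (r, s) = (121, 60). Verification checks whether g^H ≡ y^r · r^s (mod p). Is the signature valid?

valid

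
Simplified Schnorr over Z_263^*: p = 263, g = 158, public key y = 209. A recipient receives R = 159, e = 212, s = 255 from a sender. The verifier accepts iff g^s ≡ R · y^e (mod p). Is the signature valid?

valid

g^s mod p:
158^2 = 24964 ≡ 242
158^4 ≡ 242^2 = 58564 ≡ 178
158^8 ≡ 178^2 = 31684 ≡ 124
158^16 ≡ 124^2 = 15376 ≡ 122
158^32 ≡ 122^2 = 14884 ≡ 156
158^64 ≡ 156^2 = 24336 ≡ 140
158^128 ≡ 140^2 = 19600 ≡ 138
255 = 128 + 64 + 32 + 16 + 8 + 4 + 2 + 1, so 158^255 ≡ 138·140·156·122·124·178·242·158 ≡ 14 (mod 263)
R · y^e mod p:
209^2 = 43681 ≡ 23
209^4 ≡ 23^2 = 529 ≡ 3
209^8 ≡ 3^2 = 9
209^16 ≡ 9^2 = 81
209^32 ≡ 81^2 = 6561 ≡ 249
209^64 ≡ 249^2 = 62001 ≡ 196
209^128 ≡ 196^2 = 38416 ≡ 18
212 = 128 + 64 + 16 + 4, so 209^212 ≡ 18·196·81·3 ≡ 187 (mod 263)
159·187 = 29733 ≡ 14 (mod 263)
14 ≡ 14 (mod 263); signature holds.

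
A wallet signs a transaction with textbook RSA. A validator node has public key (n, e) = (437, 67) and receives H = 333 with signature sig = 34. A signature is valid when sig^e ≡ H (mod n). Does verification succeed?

passes

sig^2 ≡ 34^2 = 1156 ≡ 282
sig^4 ≡ 282^2 = 79524 ≡ 427
sig^8 ≡ 427^2 = 182329 ≡ 100
sig^16 ≡ 100^2 = 10000 ≡ 386
sig^32 ≡ 386^2 = 148996 ≡ 416
sig^64 ≡ 416^2 = 173056 ≡ 4
67 = 64 + 2 + 1, so sig^67 ≡ 4·282·34 ≡ 333 (mod 437)
sig^67 mod 437 = 333 matches H.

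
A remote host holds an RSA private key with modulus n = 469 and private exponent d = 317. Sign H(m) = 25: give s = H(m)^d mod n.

(H(m))^2 ≡ 25^2 = 625 ≡ 156
(H(m))^4 ≡ 156^2 = 24336 ≡ 417
(H(m))^8 ≡ 417^2 = 173889 ≡ 359
(H(m))^16 ≡ 359^2 = 128881 ≡ 375
(H(m))^32 ≡ 375^2 = 140625 ≡ 394
(H(m))^64 ≡ 394^2 = 155236 ≡ 466
(H(m))^128 ≡ 466^2 = 217156 ≡ 9
(H(m))^256 ≡ 9^2 = 81
317 = 256 + 32 + 16 + 8 + 4 + 1, so (H(m))^317 ≡ 81·394·375·359·417·25 ≡ 198 (mod 469)

198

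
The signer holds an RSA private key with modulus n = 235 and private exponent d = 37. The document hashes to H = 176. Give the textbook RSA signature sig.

H^2 ≡ 176^2 = 30976 ≡ 191
H^4 ≡ 191^2 = 36481 ≡ 56
H^8 ≡ 56^2 = 3136 ≡ 81
H^16 ≡ 81^2 = 6561 ≡ 216
H^32 ≡ 216^2 = 46656 ≡ 126
37 = 32 + 4 + 1, so H^37 ≡ 126·56·176 ≡ 116 (mod 235)

116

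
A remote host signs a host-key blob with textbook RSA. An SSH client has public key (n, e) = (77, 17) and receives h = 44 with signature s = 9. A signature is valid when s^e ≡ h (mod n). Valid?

Squares mod 77: s^1≡9, s^2≡4, s^4≡16, s^8≡25, s^16≡9
17 = 16 + 1, so s^17 ≡ 9·9 ≡ 4 (mod 77)
4 ≠ 44, so verification fails.

no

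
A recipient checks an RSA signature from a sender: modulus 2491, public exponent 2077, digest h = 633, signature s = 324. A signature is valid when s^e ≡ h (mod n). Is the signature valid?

invalid

s^2 ≡ 324^2 = 104976 ≡ 354
s^4 ≡ 354^2 = 125316 ≡ 766
s^8 ≡ 766^2 = 586756 ≡ 1371
s^16 ≡ 1371^2 = 1879641 ≡ 1427
s^32 ≡ 1427^2 = 2036329 ≡ 1182
s^64 ≡ 1182^2 = 1397124 ≡ 2164
s^128 ≡ 2164^2 = 4682896 ≡ 2307
s^256 ≡ 2307^2 = 5322249 ≡ 1473
s^512 ≡ 1473^2 = 2169729 ≡ 68
s^1024 ≡ 68^2 = 4624 ≡ 2133
s^2048 ≡ 2133^2 = 4549689 ≡ 1123
2077 = 2048 + 16 + 8 + 4 + 1, so s^2077 ≡ 1123·1427·1371·766·324 ≡ 835 (mod 2491)
The recovered value 835 does not match the digest 633.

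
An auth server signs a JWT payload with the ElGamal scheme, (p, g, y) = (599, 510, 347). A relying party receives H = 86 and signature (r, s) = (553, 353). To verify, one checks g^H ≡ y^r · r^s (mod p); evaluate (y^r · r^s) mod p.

347^2 = 120409 ≡ 10
347^4 ≡ 10^2 = 100
347^8 ≡ 100^2 = 10000 ≡ 416
347^16 ≡ 416^2 = 173056 ≡ 544
347^32 ≡ 544^2 = 295936 ≡ 30
347^64 ≡ 30^2 = 900 ≡ 301
347^128 ≡ 301^2 = 90601 ≡ 152
347^256 ≡ 152^2 = 23104 ≡ 342
347^512 ≡ 342^2 = 116964 ≡ 159
553 = 512 + 32 + 8 + 1, so 347^553 ≡ 159·30·416·347 ≡ 154 (mod 599)
553^2 = 305809 ≡ 319
553^4 ≡ 319^2 = 101761 ≡ 530
553^8 ≡ 530^2 = 280900 ≡ 568
553^16 ≡ 568^2 = 322624 ≡ 362
553^32 ≡ 362^2 = 131044 ≡ 462
553^64 ≡ 462^2 = 213444 ≡ 200
553^128 ≡ 200^2 = 40000 ≡ 466
553^256 ≡ 466^2 = 217156 ≡ 318
353 = 256 + 64 + 32 + 1, so 553^353 ≡ 318·200·462·553 ≡ 127 (mod 599)
y^r · r^s ≡ 154·127 = 19558 ≡ 390 (mod 599)

390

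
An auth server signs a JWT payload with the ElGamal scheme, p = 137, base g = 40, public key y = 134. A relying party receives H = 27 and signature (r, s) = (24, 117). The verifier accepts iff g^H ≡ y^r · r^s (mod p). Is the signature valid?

valid

Left side g^H mod p:
Squares mod 137: 40^1≡40, 40^2≡93, 40^4≡18, 40^8≡50, 40^16≡34
27 = 16 + 8 + 2 + 1, so 40^27 ≡ 34·50·93·40 ≡ 80 (mod 137)
Right side y^r · r^s mod p:
Squares mod 137: 134^1≡134, 134^2≡9, 134^4≡81, 134^8≡122, 134^16≡88
24 = 16 + 8, so 134^24 ≡ 88·122 ≡ 50 (mod 137)
Squares mod 137: 24^1≡24, 24^2≡28, 24^4≡99, 24^8≡74, 24^16≡133, 24^32≡16, 24^64≡119
117 = 64 + 32 + 16 + 4 + 1, so 24^117 ≡ 119·16·133·99·24 ≡ 29 (mod 137)
50·29 = 1450 ≡ 80 (mod 137)
80 ≡ 80 (mod 137), so the signature is genuine.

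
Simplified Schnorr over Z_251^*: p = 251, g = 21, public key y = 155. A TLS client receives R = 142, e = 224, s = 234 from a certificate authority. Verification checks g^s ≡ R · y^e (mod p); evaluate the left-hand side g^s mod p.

Squares mod 251: 21^1≡21, 21^2≡190, 21^4≡207, 21^8≡179, 21^16≡164, 21^32≡39, 21^64≡15, 21^128≡225
234 = 128 + 64 + 32 + 8 + 2, so 21^234 ≡ 225·15·39·179·190 ≡ 75 (mod 251)

75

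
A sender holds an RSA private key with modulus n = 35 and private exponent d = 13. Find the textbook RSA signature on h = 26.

Squares mod 35: h^1≡26, h^2≡11, h^4≡16, h^8≡11
13 = 8 + 4 + 1, so h^13 ≡ 11·16·26 ≡ 26 (mod 35)

26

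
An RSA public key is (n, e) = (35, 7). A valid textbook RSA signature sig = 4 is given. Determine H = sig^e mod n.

sig^2 ≡ 4^2 = 16
sig^4 ≡ 16^2 = 256 ≡ 11
7 = 4 + 2 + 1, so sig^7 ≡ 11·16·4 ≡ 4 (mod 35)

4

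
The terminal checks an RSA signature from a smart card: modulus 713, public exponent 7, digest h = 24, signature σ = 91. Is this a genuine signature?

forged

σ^2 ≡ 91^2 = 8281 ≡ 438
σ^4 ≡ 438^2 = 191844 ≡ 47
7 = 4 + 2 + 1, so σ^7 ≡ 47·438·91 ≡ 275 (mod 713)
275 ≠ 24, so verification fails.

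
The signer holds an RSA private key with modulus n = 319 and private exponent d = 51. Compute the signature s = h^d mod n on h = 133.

Squares mod 319: h^1≡133, h^2≡144, h^4≡1, h^8≡1, h^16≡1, h^32≡1
51 = 32 + 16 + 2 + 1, so h^51 ≡ 1·1·144·133 ≡ 12 (mod 319)

12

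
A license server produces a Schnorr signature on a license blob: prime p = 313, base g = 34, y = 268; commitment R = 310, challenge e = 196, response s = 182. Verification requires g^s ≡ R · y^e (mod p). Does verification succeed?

fails

g^s mod p:
Squares mod 313: 34^1≡34, 34^2≡217, 34^4≡139, 34^8≡228, 34^16≡26, 34^32≡50, 34^64≡309, 34^128≡16
182 = 128 + 32 + 16 + 4 + 2, so 34^182 ≡ 16·50·26·139·217 ≡ 54 (mod 313)
R · y^e mod p:
Squares mod 313: 268^1≡268, 268^2≡147, 268^4≡12, 268^8≡144, 268^16≡78, 268^32≡137, 268^64≡302, 268^128≡121
196 = 128 + 64 + 4, so 268^196 ≡ 121·302·12 ≡ 304 (mod 313)
310·304 = 94240 ≡ 27 (mod 313)
54 ≠ 27; the check fails.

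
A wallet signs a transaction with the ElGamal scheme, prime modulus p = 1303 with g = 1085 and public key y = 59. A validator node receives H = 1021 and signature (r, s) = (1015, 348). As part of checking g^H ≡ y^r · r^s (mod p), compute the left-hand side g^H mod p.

Squares mod 1303: 1085^1≡1085, 1085^2≡616, 1085^4≡283, 1085^8≡606, 1085^16≡1093, 1085^32≡1101, 1085^64≡411, 1085^128≡834, 1085^256≡1057, 1085^512≡578
1021 = 512 + 256 + 128 + 64 + 32 + 16 + 8 + 4 + 1, so 1085^1021 ≡ 578·1057·834·411·1101·1093·606·283·1085 ≡ 1214 (mod 1303)

1214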